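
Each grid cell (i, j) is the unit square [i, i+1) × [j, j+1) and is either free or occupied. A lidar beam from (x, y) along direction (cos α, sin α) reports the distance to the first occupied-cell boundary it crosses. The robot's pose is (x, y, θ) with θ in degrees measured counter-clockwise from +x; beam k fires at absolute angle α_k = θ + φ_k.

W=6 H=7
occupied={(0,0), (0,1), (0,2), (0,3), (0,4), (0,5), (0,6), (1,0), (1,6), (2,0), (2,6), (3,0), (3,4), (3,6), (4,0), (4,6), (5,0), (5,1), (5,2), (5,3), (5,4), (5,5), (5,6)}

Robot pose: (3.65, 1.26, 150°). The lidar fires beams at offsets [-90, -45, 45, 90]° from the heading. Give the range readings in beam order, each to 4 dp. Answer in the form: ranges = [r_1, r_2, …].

beam 1: φ=-90°, α=60°
  cosα=0.5000 sinα=0.8660 | (3,1) | tMaxX 0.7000 tMaxY 0.8545 | tΔX 2.0000 tΔY 1.1547
    t=0.7000 [x] (4,1)
    t=0.8545 [y] (4,2)
    t=2.0092 [y] (4,3)
    t=2.7000 [x] (5,3) — stop
  → r_1 = 2.7000
beam 2: φ=-45°, α=105°
  cosα=-0.2588 sinα=0.9659 | (3,1) | tMaxX 2.5114 tMaxY 0.7661 | tΔX 3.8637 tΔY 1.0353
    t=0.7661 [y] (3,2)
    t=1.8014 [y] (3,3)
    t=2.5114 [x] (2,3)
    t=2.8367 [y] (2,4)
    t=3.8719 [y] (2,5)
    t=4.9072 [y] (2,6) — stop
  → r_2 = 4.9072
beam 3: φ=45°, α=195°
  cosα=-0.9659 sinα=-0.2588 | (3,1) | tMaxX 0.6729 tMaxY 1.0046 | tΔX 1.0353 tΔY 3.8637
    t=0.6729 [x] (2,1)
    t=1.0046 [y] (2,0) — stop
  → r_3 = 1.0046
beam 4: φ=90°, α=240°
  cosα=-0.5000 sinα=-0.8660 | (3,1) | tMaxX 1.3000 tMaxY 0.3002 | tΔX 2.0000 tΔY 1.1547
    t=0.3002 [y] (3,0) — stop
  → r_4 = 0.3002

ranges = [2.7000, 4.9072, 1.0046, 0.3002]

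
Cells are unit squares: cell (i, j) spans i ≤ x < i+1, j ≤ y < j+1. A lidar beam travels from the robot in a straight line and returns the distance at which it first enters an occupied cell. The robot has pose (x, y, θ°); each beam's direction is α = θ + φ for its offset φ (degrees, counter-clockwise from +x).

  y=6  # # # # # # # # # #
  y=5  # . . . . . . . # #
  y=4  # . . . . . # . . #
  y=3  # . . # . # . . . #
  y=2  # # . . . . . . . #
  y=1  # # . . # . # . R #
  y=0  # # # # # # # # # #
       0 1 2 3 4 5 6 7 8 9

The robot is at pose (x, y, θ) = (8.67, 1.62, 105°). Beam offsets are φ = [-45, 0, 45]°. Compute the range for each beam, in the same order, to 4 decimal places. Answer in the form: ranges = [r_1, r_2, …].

ranges = [0.6600, 4.5345, 3.0831]

beam 1: φ=-45°, α=60°
  direction (0.5000, 0.8660); cell (8,1); t to first gridline: x 0.6600, y 0.4388 (then +2.0000 / +1.1547)
    (8,2) via y @ 0.4388
    (9,2) via x @ 0.6600  # hit
  → r_1 = 0.6600
beam 2: φ=0°, α=105°
  direction (-0.2588, 0.9659); cell (8,1); t to first gridline: x 2.5887, y 0.3934 (then +3.8637 / +1.0353)
    (8,2) via y @ 0.3934
    (8,3) via y @ 1.4287
    (8,4) via y @ 2.4640
    (7,4) via x @ 2.5887
    (7,5) via y @ 3.4992
    (7,6) via y @ 4.5345  # hit
  → r_2 = 4.5345
beam 3: φ=45°, α=150°
  direction (-0.8660, 0.5000); cell (8,1); t to first gridline: x 0.7736, y 0.7600 (then +1.1547 / +2.0000)
    (8,2) via y @ 0.7600
    (7,2) via x @ 0.7736
    (6,2) via x @ 1.9283
    (6,3) via y @ 2.7600
    (5,3) via x @ 3.0831  # hit
  → r_3 = 3.0831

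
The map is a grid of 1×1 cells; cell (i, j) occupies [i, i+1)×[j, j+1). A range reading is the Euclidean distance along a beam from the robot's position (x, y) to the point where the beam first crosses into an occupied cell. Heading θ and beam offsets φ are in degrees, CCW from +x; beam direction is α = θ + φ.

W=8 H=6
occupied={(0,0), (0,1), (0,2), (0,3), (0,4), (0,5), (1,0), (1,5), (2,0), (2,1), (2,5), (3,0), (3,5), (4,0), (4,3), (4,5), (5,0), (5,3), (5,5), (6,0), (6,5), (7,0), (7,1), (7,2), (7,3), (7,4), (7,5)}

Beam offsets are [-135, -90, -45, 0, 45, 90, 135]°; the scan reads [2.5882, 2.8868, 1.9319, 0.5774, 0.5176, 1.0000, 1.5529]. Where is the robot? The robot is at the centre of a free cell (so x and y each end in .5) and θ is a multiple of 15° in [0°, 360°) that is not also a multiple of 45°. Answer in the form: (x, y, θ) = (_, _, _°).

Candidates: 21 free-cell centres × 16 headings = 336 poses. Raycast each; keep the one whose scan matches to 4 dp.
  (2.5, 3.5, 105°): beam 1 = 5.0000 ≠ 2.5882 ✗
  (6.5, 1.5, 105°): beam 1 = 0.5774 ≠ 2.5882 ✗
  (3.5, 1.5, 300°): beam 1 = 0.5176 ≠ 2.5882 ✗
  (2.5, 4.5, 285°): beam 1 = 1.0000 ≠ 2.5882 ✗
  (6.5, 1.5, 165°): beam 1 = 0.5774 ≠ 2.5882 ✗
  …
  (1.5, 2.5, 150°): r_1=2.5882, r_2=2.8868, r_3=1.9319, r_4=0.5774, r_5=0.5176, r_6=1.0000, r_7=1.5529 — all match ✓
Unique over the lattice → pose = (1.5, 2.5, 150°).

(x, y, θ) = (1.5, 2.5, 150°)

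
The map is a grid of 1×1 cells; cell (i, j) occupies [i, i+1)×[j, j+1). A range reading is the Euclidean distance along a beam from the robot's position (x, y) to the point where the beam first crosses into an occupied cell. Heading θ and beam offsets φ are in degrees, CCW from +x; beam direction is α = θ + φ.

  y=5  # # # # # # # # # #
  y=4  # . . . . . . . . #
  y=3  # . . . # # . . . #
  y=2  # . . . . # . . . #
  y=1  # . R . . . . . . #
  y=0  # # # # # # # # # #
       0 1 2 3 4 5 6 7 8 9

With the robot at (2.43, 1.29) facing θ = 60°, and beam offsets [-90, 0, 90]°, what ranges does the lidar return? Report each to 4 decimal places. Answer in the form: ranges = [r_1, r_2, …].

beam 1: φ=-90°, α=330°
  dir = (cos 330°, sin 330°) = (0.8660, -0.5000); from cell (2,1)
  next x-line at t=0.6582, next y-line at t=0.5800; Δt_x=1.1547, Δt_y=2.0000
    y: enter (2,0) at t=0.5800 ← occupied
  → r_1 = 0.5800
beam 2: φ=0°, α=60°
  dir = (cos 60°, sin 60°) = (0.5000, 0.8660); from cell (2,1)
  next x-line at t=1.1400, next y-line at t=0.8198; Δt_x=2.0000, Δt_y=1.1547
    y: enter (2,2) at t=0.8198
    x: enter (3,2) at t=1.1400
    y: enter (3,3) at t=1.9745
    y: enter (3,4) at t=3.1292
    x: enter (4,4) at t=3.1400
    y: enter (4,5) at t=4.2839 ← occupied
  → r_2 = 4.2839
beam 3: φ=90°, α=150°
  dir = (cos 150°, sin 150°) = (-0.8660, 0.5000); from cell (2,1)
  next x-line at t=0.4965, next y-line at t=1.4200; Δt_x=1.1547, Δt_y=2.0000
    x: enter (1,1) at t=0.4965
    y: enter (1,2) at t=1.4200
    x: enter (0,2) at t=1.6512 ← occupied
  → r_3 = 1.6512

ranges = [0.5800, 4.2839, 1.6512]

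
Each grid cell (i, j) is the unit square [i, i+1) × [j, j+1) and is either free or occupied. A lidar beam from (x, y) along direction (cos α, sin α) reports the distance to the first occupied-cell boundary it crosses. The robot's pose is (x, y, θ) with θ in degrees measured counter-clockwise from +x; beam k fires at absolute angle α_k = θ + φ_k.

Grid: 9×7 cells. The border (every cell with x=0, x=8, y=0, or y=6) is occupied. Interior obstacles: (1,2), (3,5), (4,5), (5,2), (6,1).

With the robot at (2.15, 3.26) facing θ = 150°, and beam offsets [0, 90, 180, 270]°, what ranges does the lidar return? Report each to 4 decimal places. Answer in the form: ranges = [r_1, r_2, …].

ranges = [1.3279, 0.3002, 4.4456, 2.0092]

beam 1: φ=0°, α=150°
  direction (-0.8660, 0.5000); cell (2,3); t to first gridline: x 0.1732, y 1.4800 (then +1.1547 / +2.0000)
    (1,3) via x @ 0.1732
    (0,3) via x @ 1.3279  # hit
  → r_1 = 1.3279
beam 2: φ=90°, α=240°
  direction (-0.5000, -0.8660); cell (2,3); t to first gridline: x 0.3000, y 0.3002 (then +2.0000 / +1.1547)
    (1,3) via x @ 0.3000
    (1,2) via y @ 0.3002  # hit
  → r_2 = 0.3002
beam 3: φ=180°, α=330°
  direction (0.8660, -0.5000); cell (2,3); t to first gridline: x 0.9815, y 0.5200 (then +1.1547 / +2.0000)
    (2,2) via y @ 0.5200
    (3,2) via x @ 0.9815
    (4,2) via x @ 2.1362
    (4,1) via y @ 2.5200
    (5,1) via x @ 3.2909
    (6,1) via x @ 4.4456  # hit
  → r_3 = 4.4456
beam 4: φ=270°, α=60°
  direction (0.5000, 0.8660); cell (2,3); t to first gridline: x 1.7000, y 0.8545 (then +2.0000 / +1.1547)
    (2,4) via y @ 0.8545
    (3,4) via x @ 1.7000
    (3,5) via y @ 2.0092  # hit
  → r_4 = 2.0092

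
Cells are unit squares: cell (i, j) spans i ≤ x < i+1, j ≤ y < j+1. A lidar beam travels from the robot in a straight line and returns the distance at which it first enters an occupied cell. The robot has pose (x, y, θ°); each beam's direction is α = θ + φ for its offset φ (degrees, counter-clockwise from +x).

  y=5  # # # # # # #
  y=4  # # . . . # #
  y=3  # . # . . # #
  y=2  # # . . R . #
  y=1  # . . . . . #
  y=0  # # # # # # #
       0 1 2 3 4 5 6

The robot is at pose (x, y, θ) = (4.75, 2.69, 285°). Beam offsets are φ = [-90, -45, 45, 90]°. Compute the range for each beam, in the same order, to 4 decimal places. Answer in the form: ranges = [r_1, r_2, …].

ranges = [3.8823, 1.9514, 1.4434, 1.1977]

beam 1: φ=-90°, α=195°
  d=(-0.9659,-0.2588)  start (4,2)  tX=0.7765 tY=2.6660  stride 1/|dx|=1.0353 1/|dy|=3.8637
    cross x-line → (3,2), t=0.7765
    cross x-line → (2,2), t=1.8117
    cross y-line → (2,1), t=2.6660
    cross x-line → (1,1), t=2.8470
    cross x-line → (0,1), t=3.8823 (wall)
  → r_1 = 3.8823
beam 2: φ=-45°, α=240°
  d=(-0.5000,-0.8660)  start (4,2)  tX=1.5000 tY=0.7967  stride 1/|dx|=2.0000 1/|dy|=1.1547
    cross y-line → (4,1), t=0.7967
    cross x-line → (3,1), t=1.5000
    cross y-line → (3,0), t=1.9514 (wall)
  → r_2 = 1.9514
beam 3: φ=45°, α=330°
  d=(0.8660,-0.5000)  start (4,2)  tX=0.2887 tY=1.3800  stride 1/|dx|=1.1547 1/|dy|=2.0000
    cross x-line → (5,2), t=0.2887
    cross y-line → (5,1), t=1.3800
    cross x-line → (6,1), t=1.4434 (wall)
  → r_3 = 1.4434
beam 4: φ=90°, α=15°
  d=(0.9659,0.2588)  start (4,2)  tX=0.2588 tY=1.1977  stride 1/|dx|=1.0353 1/|dy|=3.8637
    cross x-line → (5,2), t=0.2588
    cross y-line → (5,3), t=1.1977 (wall)
  → r_4 = 1.1977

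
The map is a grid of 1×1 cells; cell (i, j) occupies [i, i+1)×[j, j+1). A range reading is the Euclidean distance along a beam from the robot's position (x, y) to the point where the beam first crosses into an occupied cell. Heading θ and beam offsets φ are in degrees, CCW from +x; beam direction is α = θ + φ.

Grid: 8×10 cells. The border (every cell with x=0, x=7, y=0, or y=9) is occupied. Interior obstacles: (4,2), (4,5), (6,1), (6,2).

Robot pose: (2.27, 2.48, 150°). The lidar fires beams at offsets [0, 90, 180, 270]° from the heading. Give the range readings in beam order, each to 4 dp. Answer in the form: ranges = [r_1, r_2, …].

ranges = [1.4665, 1.7090, 2.9600, 3.4600]

beam 1: φ=0°, α=150°
  direction (-0.8660, 0.5000); cell (2,2); t to first gridline: x 0.3118, y 1.0400 (then +1.1547 / +2.0000)
    (1,2) via x @ 0.3118
    (1,3) via y @ 1.0400
    (0,3) via x @ 1.4665  # hit
  → r_1 = 1.4665
beam 2: φ=90°, α=240°
  direction (-0.5000, -0.8660); cell (2,2); t to first gridline: x 0.5400, y 0.5543 (then +2.0000 / +1.1547)
    (1,2) via x @ 0.5400
    (1,1) via y @ 0.5543
    (1,0) via y @ 1.7090  # hit
  → r_2 = 1.7090
beam 3: φ=180°, α=330°
  direction (0.8660, -0.5000); cell (2,2); t to first gridline: x 0.8429, y 0.9600 (then +1.1547 / +2.0000)
    (3,2) via x @ 0.8429
    (3,1) via y @ 0.9600
    (4,1) via x @ 1.9976
    (4,0) via y @ 2.9600  # hit
  → r_3 = 2.9600
beam 4: φ=270°, α=60°
  direction (0.5000, 0.8660); cell (2,2); t to first gridline: x 1.4600, y 0.6004 (then +2.0000 / +1.1547)
    (2,3) via y @ 0.6004
    (3,3) via x @ 1.4600
    (3,4) via y @ 1.7551
    (3,5) via y @ 2.9098
    (4,5) via x @ 3.4600  # hit
  → r_4 = 3.4600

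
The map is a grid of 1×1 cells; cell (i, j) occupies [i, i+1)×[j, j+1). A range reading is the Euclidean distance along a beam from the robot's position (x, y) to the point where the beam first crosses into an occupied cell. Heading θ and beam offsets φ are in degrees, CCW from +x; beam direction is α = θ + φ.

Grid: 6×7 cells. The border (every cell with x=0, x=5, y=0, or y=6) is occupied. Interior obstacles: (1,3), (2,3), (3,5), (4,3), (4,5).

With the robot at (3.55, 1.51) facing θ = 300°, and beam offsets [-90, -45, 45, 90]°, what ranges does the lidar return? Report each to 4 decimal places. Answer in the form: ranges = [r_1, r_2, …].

ranges = [1.0200, 0.5280, 1.5012, 1.6743]

beam 1: φ=-90°, α=210°
  d=(-0.8660,-0.5000)  start (3,1)  tX=0.6351 tY=1.0200  stride 1/|dx|=1.1547 1/|dy|=2.0000
    cross x-line → (2,1), t=0.6351
    cross y-line → (2,0), t=1.0200 (wall)
  → r_1 = 1.0200
beam 2: φ=-45°, α=255°
  d=(-0.2588,-0.9659)  start (3,1)  tX=2.1250 tY=0.5280  stride 1/|dx|=3.8637 1/|dy|=1.0353
    cross y-line → (3,0), t=0.5280 (wall)
  → r_2 = 0.5280
beam 3: φ=45°, α=345°
  d=(0.9659,-0.2588)  start (3,1)  tX=0.4659 tY=1.9705  stride 1/|dx|=1.0353 1/|dy|=3.8637
    cross x-line → (4,1), t=0.4659
    cross x-line → (5,1), t=1.5012 (wall)
  → r_3 = 1.5012
beam 4: φ=90°, α=30°
  d=(0.8660,0.5000)  start (3,1)  tX=0.5196 tY=0.9800  stride 1/|dx|=1.1547 1/|dy|=2.0000
    cross x-line → (4,1), t=0.5196
    cross y-line → (4,2), t=0.9800
    cross x-line → (5,2), t=1.6743 (wall)
  → r_4 = 1.6743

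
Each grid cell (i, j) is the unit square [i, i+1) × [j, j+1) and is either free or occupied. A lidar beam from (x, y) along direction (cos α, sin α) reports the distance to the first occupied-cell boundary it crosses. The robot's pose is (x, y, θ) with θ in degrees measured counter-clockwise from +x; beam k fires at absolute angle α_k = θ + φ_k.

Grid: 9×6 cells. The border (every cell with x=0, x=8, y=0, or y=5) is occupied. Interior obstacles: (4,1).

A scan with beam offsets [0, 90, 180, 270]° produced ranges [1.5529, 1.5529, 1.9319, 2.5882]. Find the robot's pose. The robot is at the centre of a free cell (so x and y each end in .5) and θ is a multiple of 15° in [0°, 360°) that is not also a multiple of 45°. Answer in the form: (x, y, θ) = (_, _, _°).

(x, y, θ) = (2.5, 2.5, 165°)

The pose lattice has 27·16 = 432 candidates. Test each by forward raycasting.
  (5.5, 2.5, 15°): beam 1 = 2.5882 ≠ 1.5529 ✗
  (1.5, 4.5, 255°): beam 1 = 1.9319 ≠ 1.5529 ✗
  (4.5, 3.5, 105°): beam 2 = 3.6235 ≠ 1.5529 ✗
  (4.5, 4.5, 210°): beam 1 = 4.0415 ≠ 1.5529 ✗
  …
  (2.5, 2.5, 165°): r_1=1.5529, r_2=1.5529, r_3=1.9319, r_4=2.5882 — all match ✓
No second candidate reproduces the full scan.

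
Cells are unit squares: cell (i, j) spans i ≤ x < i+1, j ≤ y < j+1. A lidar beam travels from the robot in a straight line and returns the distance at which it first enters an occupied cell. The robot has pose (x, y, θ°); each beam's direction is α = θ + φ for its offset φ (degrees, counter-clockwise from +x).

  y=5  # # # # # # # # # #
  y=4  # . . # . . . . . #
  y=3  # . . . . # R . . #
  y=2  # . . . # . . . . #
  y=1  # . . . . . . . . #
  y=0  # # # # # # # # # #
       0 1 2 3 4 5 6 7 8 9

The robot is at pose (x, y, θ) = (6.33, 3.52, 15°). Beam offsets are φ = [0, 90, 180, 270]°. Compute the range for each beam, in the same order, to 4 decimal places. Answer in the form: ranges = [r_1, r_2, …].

ranges = [2.7642, 1.5322, 0.3416, 2.6089]

beam 1: φ=0°, α=15°
  d=(0.9659,0.2588)  start (6,3)  tX=0.6936 tY=1.8546  stride 1/|dx|=1.0353 1/|dy|=3.8637
    cross x-line → (7,3), t=0.6936
    cross x-line → (8,3), t=1.7289
    cross y-line → (8,4), t=1.8546
    cross x-line → (9,4), t=2.7642 (wall)
  → r_1 = 2.7642
beam 2: φ=90°, α=105°
  d=(-0.2588,0.9659)  start (6,3)  tX=1.2750 tY=0.4969  stride 1/|dx|=3.8637 1/|dy|=1.0353
    cross y-line → (6,4), t=0.4969
    cross x-line → (5,4), t=1.2750
    cross y-line → (5,5), t=1.5322 (wall)
  → r_2 = 1.5322
beam 3: φ=180°, α=195°
  d=(-0.9659,-0.2588)  start (6,3)  tX=0.3416 tY=2.0091  stride 1/|dx|=1.0353 1/|dy|=3.8637
    cross x-line → (5,3), t=0.3416 (wall)
  → r_3 = 0.3416
beam 4: φ=270°, α=285°
  d=(0.2588,-0.9659)  start (6,3)  tX=2.5887 tY=0.5383  stride 1/|dx|=3.8637 1/|dy|=1.0353
    cross y-line → (6,2), t=0.5383
    cross y-line → (6,1), t=1.5736
    cross x-line → (7,1), t=2.5887
    cross y-line → (7,0), t=2.6089 (wall)
  → r_4 = 2.6089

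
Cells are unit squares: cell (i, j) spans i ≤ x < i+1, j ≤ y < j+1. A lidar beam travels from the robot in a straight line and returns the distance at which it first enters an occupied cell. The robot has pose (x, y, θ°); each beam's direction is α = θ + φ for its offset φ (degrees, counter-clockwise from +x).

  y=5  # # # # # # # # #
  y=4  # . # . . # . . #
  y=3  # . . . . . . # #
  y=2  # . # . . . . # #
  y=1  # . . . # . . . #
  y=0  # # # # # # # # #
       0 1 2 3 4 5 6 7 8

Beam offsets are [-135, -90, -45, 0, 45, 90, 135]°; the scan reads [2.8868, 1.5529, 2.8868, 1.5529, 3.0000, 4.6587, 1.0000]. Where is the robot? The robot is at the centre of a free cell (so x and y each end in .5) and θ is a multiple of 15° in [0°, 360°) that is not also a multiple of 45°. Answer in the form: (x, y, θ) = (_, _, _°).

(x, y, θ) = (5.5, 2.5, 105°)

The pose lattice has 22·16 = 352 candidates. Test each by forward raycasting.
  (3.5, 3.5, 210°): beam 1 = 1.5529 ≠ 2.8868 ✗
  (5.5, 2.5, 120°): beam 1 = 1.5529 ≠ 2.8868 ✗
  (6.5, 2.5, 300°): beam 1 = 5.6940 ≠ 2.8868 ✗
  (3.5, 4.5, 105°): beam 1 = 4.0415 ≠ 2.8868 ✗
  (7.5, 4.5, 75°): beam 1 = 0.5774 ≠ 2.8868 ✗
  …
  (5.5, 2.5, 105°): r_1=2.8868, r_2=1.5529, r_3=2.8868, r_4=1.5529, r_5=3.0000, r_6=4.6587, r_7=1.0000 — all match ✓
No second candidate reproduces the full scan.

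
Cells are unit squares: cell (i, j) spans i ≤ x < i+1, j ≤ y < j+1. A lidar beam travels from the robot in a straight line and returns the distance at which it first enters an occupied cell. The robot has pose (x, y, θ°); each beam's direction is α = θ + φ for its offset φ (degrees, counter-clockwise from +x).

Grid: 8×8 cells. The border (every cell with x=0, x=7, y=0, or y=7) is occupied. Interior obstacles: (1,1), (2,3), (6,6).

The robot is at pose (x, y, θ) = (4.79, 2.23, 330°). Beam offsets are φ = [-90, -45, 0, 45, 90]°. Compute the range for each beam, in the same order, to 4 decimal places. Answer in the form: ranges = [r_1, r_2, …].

ranges = [1.4203, 1.2734, 2.4600, 2.2880, 4.3532]

beam 1: φ=-90°, α=240°
  direction (-0.5000, -0.8660); cell (4,2); t to first gridline: x 1.5800, y 0.2656 (then +2.0000 / +1.1547)
    (4,1) via y @ 0.2656
    (4,0) via y @ 1.4203  # hit
  → r_1 = 1.4203
beam 2: φ=-45°, α=285°
  direction (0.2588, -0.9659); cell (4,2); t to first gridline: x 0.8114, y 0.2381 (then +3.8637 / +1.0353)
    (4,1) via y @ 0.2381
    (5,1) via x @ 0.8114
    (5,0) via y @ 1.2734  # hit
  → r_2 = 1.2734
beam 3: φ=0°, α=330°
  direction (0.8660, -0.5000); cell (4,2); t to first gridline: x 0.2425, y 0.4600 (then +1.1547 / +2.0000)
    (5,2) via x @ 0.2425
    (5,1) via y @ 0.4600
    (6,1) via x @ 1.3972
    (6,0) via y @ 2.4600  # hit
  → r_3 = 2.4600
beam 4: φ=45°, α=15°
  direction (0.9659, 0.2588); cell (4,2); t to first gridline: x 0.2174, y 2.9751 (then +1.0353 / +3.8637)
    (5,2) via x @ 0.2174
    (6,2) via x @ 1.2527
    (7,2) via x @ 2.2880  # hit
  → r_4 = 2.2880
beam 5: φ=90°, α=60°
  direction (0.5000, 0.8660); cell (4,2); t to first gridline: x 0.4200, y 0.8891 (then +2.0000 / +1.1547)
    (5,2) via x @ 0.4200
    (5,3) via y @ 0.8891
    (5,4) via y @ 2.0438
    (6,4) via x @ 2.4200
    (6,5) via y @ 3.1985
    (6,6) via y @ 4.3532  # hit
  → r_5 = 4.3532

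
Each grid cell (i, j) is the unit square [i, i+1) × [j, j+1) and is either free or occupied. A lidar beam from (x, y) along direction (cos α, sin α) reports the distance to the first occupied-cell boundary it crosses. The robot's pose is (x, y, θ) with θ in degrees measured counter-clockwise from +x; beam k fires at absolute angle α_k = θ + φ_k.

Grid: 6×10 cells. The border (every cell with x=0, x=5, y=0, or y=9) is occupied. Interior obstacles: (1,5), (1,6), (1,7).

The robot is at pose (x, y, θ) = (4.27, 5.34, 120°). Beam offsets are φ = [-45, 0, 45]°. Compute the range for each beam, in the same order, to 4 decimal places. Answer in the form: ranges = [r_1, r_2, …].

beam 1: φ=-45°, α=75°
  dir = (cos 75°, sin 75°) = (0.2588, 0.9659); from cell (4,5)
  next x-line at t=2.8205, next y-line at t=0.6833; Δt_x=3.8637, Δt_y=1.0353
    y: enter (4,6) at t=0.6833
    y: enter (4,7) at t=1.7186
    y: enter (4,8) at t=2.7538
    x: enter (5,8) at t=2.8205 ← occupied
  → r_1 = 2.8205
beam 2: φ=0°, α=120°
  dir = (cos 120°, sin 120°) = (-0.5000, 0.8660); from cell (4,5)
  next x-line at t=0.5400, next y-line at t=0.7621; Δt_x=2.0000, Δt_y=1.1547
    x: enter (3,5) at t=0.5400
    y: enter (3,6) at t=0.7621
    y: enter (3,7) at t=1.9168
    x: enter (2,7) at t=2.5400
    y: enter (2,8) at t=3.0715
    y: enter (2,9) at t=4.2262 ← occupied
  → r_2 = 4.2262
beam 3: φ=45°, α=165°
  dir = (cos 165°, sin 165°) = (-0.9659, 0.2588); from cell (4,5)
  next x-line at t=0.2795, next y-line at t=2.5500; Δt_x=1.0353, Δt_y=3.8637
    x: enter (3,5) at t=0.2795
    x: enter (2,5) at t=1.3148
    x: enter (1,5) at t=2.3501 ← occupied
  → r_3 = 2.3501

ranges = [2.8205, 4.2262, 2.3501]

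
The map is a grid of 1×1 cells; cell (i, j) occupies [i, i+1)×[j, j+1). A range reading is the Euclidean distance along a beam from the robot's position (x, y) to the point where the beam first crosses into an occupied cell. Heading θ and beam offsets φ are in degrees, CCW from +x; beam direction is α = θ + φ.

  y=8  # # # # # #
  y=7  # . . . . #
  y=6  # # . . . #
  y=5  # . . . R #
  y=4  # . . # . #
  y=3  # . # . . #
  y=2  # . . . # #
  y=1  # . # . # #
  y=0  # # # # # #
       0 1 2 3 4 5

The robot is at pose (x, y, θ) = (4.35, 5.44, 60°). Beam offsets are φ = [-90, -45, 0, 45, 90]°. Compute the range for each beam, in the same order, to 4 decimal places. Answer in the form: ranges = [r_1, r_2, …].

ranges = [0.7506, 0.6729, 1.3000, 2.6503, 2.7135]

beam 1: φ=-90°, α=330°
  d=(0.8660,-0.5000)  start (4,5)  tX=0.7506 tY=0.8800  stride 1/|dx|=1.1547 1/|dy|=2.0000
    cross x-line → (5,5), t=0.7506 (wall)
  → r_1 = 0.7506
beam 2: φ=-45°, α=15°
  d=(0.9659,0.2588)  start (4,5)  tX=0.6729 tY=2.1637  stride 1/|dx|=1.0353 1/|dy|=3.8637
    cross x-line → (5,5), t=0.6729 (wall)
  → r_2 = 0.6729
beam 3: φ=0°, α=60°
  d=(0.5000,0.8660)  start (4,5)  tX=1.3000 tY=0.6466  stride 1/|dx|=2.0000 1/|dy|=1.1547
    cross y-line → (4,6), t=0.6466
    cross x-line → (5,6), t=1.3000 (wall)
  → r_3 = 1.3000
beam 4: φ=45°, α=105°
  d=(-0.2588,0.9659)  start (4,5)  tX=1.3523 tY=0.5798  stride 1/|dx|=3.8637 1/|dy|=1.0353
    cross y-line → (4,6), t=0.5798
    cross x-line → (3,6), t=1.3523
    cross y-line → (3,7), t=1.6150
    cross y-line → (3,8), t=2.6503 (wall)
  → r_4 = 2.6503
beam 5: φ=90°, α=150°
  d=(-0.8660,0.5000)  start (4,5)  tX=0.4041 tY=1.1200  stride 1/|dx|=1.1547 1/|dy|=2.0000
    cross x-line → (3,5), t=0.4041
    cross y-line → (3,6), t=1.1200
    cross x-line → (2,6), t=1.5588
    cross x-line → (1,6), t=2.7135 (wall)
  → r_5 = 2.7135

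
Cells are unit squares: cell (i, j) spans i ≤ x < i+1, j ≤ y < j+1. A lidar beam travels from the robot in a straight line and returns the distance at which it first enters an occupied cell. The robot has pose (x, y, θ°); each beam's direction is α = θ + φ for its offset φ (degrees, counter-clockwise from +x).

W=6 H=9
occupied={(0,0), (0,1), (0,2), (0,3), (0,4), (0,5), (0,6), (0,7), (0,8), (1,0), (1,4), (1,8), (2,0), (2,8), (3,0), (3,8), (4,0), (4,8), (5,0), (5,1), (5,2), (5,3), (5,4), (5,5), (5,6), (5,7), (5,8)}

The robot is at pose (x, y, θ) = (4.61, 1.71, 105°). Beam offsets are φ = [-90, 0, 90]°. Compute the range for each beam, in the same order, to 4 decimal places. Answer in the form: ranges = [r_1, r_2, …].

beam 1: φ=-90°, α=15°
  direction (0.9659, 0.2588); cell (4,1); t to first gridline: x 0.4038, y 1.1205 (then +1.0353 / +3.8637)
    (5,1) via x @ 0.4038  # hit
  → r_1 = 0.4038
beam 2: φ=0°, α=105°
  direction (-0.2588, 0.9659); cell (4,1); t to first gridline: x 2.3569, y 0.3002 (then +3.8637 / +1.0353)
    (4,2) via y @ 0.3002
    (4,3) via y @ 1.3355
    (3,3) via x @ 2.3569
    (3,4) via y @ 2.3708
    (3,5) via y @ 3.4061
    (3,6) via y @ 4.4413
    (3,7) via y @ 5.4766
    (2,7) via x @ 6.2206
    (2,8) via y @ 6.5119  # hit
  → r_2 = 6.5119
beam 3: φ=90°, α=195°
  direction (-0.9659, -0.2588); cell (4,1); t to first gridline: x 0.6315, y 2.7432 (then +1.0353 / +3.8637)
    (3,1) via x @ 0.6315
    (2,1) via x @ 1.6668
    (1,1) via x @ 2.7021
    (1,0) via y @ 2.7432  # hit
  → r_3 = 2.7432

ranges = [0.4038, 6.5119, 2.7432]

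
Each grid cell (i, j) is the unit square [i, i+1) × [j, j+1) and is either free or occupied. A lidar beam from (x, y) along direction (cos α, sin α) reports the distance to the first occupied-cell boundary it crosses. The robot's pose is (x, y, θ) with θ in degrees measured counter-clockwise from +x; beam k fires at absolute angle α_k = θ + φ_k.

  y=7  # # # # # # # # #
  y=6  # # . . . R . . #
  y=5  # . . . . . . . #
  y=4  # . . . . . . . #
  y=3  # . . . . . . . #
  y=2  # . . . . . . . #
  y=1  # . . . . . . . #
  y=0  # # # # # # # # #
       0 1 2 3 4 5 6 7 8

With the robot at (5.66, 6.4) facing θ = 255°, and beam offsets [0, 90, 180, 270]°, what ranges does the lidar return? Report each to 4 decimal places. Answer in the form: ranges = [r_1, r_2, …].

ranges = [5.5905, 2.4225, 0.6212, 2.3182]

beam 1: φ=0°, α=255°
  dir = (cos 255°, sin 255°) = (-0.2588, -0.9659); from cell (5,6)
  next x-line at t=2.5500, next y-line at t=0.4141; Δt_x=3.8637, Δt_y=1.0353
    y: enter (5,5) at t=0.4141
    y: enter (5,4) at t=1.4494
    y: enter (5,3) at t=2.4847
    x: enter (4,3) at t=2.5500
    y: enter (4,2) at t=3.5199
    y: enter (4,1) at t=4.5552
    y: enter (4,0) at t=5.5905 ← occupied
  → r_1 = 5.5905
beam 2: φ=90°, α=345°
  dir = (cos 345°, sin 345°) = (0.9659, -0.2588); from cell (5,6)
  next x-line at t=0.3520, next y-line at t=1.5455; Δt_x=1.0353, Δt_y=3.8637
    x: enter (6,6) at t=0.3520
    x: enter (7,6) at t=1.3873
    y: enter (7,5) at t=1.5455
    x: enter (8,5) at t=2.4225 ← occupied
  → r_2 = 2.4225
beam 3: φ=180°, α=75°
  dir = (cos 75°, sin 75°) = (0.2588, 0.9659); from cell (5,6)
  next x-line at t=1.3137, next y-line at t=0.6212; Δt_x=3.8637, Δt_y=1.0353
    y: enter (5,7) at t=0.6212 ← occupied
  → r_3 = 0.6212
beam 4: φ=270°, α=165°
  dir = (cos 165°, sin 165°) = (-0.9659, 0.2588); from cell (5,6)
  next x-line at t=0.6833, next y-line at t=2.3182; Δt_x=1.0353, Δt_y=3.8637
    x: enter (4,6) at t=0.6833
    x: enter (3,6) at t=1.7186
    y: enter (3,7) at t=2.3182 ← occupied
  → r_4 = 2.3182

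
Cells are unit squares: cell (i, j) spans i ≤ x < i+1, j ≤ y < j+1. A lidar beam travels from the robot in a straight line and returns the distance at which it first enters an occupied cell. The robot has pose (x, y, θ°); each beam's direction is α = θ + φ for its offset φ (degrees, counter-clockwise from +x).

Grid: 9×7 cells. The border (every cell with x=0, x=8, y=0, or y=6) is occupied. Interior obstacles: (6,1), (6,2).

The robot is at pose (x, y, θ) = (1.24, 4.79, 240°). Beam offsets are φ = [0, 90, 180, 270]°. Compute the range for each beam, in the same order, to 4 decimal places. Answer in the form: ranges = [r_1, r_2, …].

beam 1: φ=0°, α=240°
  d=(-0.5000,-0.8660)  start (1,4)  tX=0.4800 tY=0.9122  stride 1/|dx|=2.0000 1/|dy|=1.1547
    cross x-line → (0,4), t=0.4800 (wall)
  → r_1 = 0.4800
beam 2: φ=90°, α=330°
  d=(0.8660,-0.5000)  start (1,4)  tX=0.8776 tY=1.5800  stride 1/|dx|=1.1547 1/|dy|=2.0000
    cross x-line → (2,4), t=0.8776
    cross y-line → (2,3), t=1.5800
    cross x-line → (3,3), t=2.0323
    cross x-line → (4,3), t=3.1870
    cross y-line → (4,2), t=3.5800
    cross x-line → (5,2), t=4.3417
    cross x-line → (6,2), t=5.4964 (wall)
  → r_2 = 5.4964
beam 3: φ=180°, α=60°
  d=(0.5000,0.8660)  start (1,4)  tX=1.5200 tY=0.2425  stride 1/|dx|=2.0000 1/|dy|=1.1547
    cross y-line → (1,5), t=0.2425
    cross y-line → (1,6), t=1.3972 (wall)
  → r_3 = 1.3972
beam 4: φ=270°, α=150°
  d=(-0.8660,0.5000)  start (1,4)  tX=0.2771 tY=0.4200  stride 1/|dx|=1.1547 1/|dy|=2.0000
    cross x-line → (0,4), t=0.2771 (wall)
  → r_4 = 0.2771

ranges = [0.4800, 5.4964, 1.3972, 0.2771]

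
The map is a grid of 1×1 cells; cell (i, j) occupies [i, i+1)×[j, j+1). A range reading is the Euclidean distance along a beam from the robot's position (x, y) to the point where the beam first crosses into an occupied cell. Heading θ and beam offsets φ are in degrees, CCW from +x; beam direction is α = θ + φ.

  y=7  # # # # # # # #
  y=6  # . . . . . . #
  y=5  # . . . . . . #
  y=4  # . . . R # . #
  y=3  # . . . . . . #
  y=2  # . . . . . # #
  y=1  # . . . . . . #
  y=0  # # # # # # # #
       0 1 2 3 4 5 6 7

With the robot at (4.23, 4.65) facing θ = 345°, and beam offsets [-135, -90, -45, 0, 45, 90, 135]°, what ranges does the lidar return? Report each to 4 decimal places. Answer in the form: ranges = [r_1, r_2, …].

beam 1: φ=-135°, α=210°
  direction (-0.8660, -0.5000); cell (4,4); t to first gridline: x 0.2656, y 1.3000 (then +1.1547 / +2.0000)
    (3,4) via x @ 0.2656
    (3,3) via y @ 1.3000
    (2,3) via x @ 1.4203
    (1,3) via x @ 2.5750
    (1,2) via y @ 3.3000
    (0,2) via x @ 3.7297  # hit
  → r_1 = 3.7297
beam 2: φ=-90°, α=255°
  direction (-0.2588, -0.9659); cell (4,4); t to first gridline: x 0.8887, y 0.6729 (then +3.8637 / +1.0353)
    (4,3) via y @ 0.6729
    (3,3) via x @ 0.8887
    (3,2) via y @ 1.7082
    (3,1) via y @ 2.7435
    (3,0) via y @ 3.7788  # hit
  → r_2 = 3.7788
beam 3: φ=-45°, α=300°
  direction (0.5000, -0.8660); cell (4,4); t to first gridline: x 1.5400, y 0.7506 (then +2.0000 / +1.1547)
    (4,3) via y @ 0.7506
    (5,3) via x @ 1.5400
    (5,2) via y @ 1.9053
    (5,1) via y @ 3.0600
    (6,1) via x @ 3.5400
    (6,0) via y @ 4.2147  # hit
  → r_3 = 4.2147
beam 4: φ=0°, α=345°
  direction (0.9659, -0.2588); cell (4,4); t to first gridline: x 0.7972, y 2.5114 (then +1.0353 / +3.8637)
    (5,4) via x @ 0.7972  # hit
  → r_4 = 0.7972
beam 5: φ=45°, α=30°
  direction (0.8660, 0.5000); cell (4,4); t to first gridline: x 0.8891, y 0.7000 (then +1.1547 / +2.0000)
    (4,5) via y @ 0.7000
    (5,5) via x @ 0.8891
    (6,5) via x @ 2.0438
    (6,6) via y @ 2.7000
    (7,6) via x @ 3.1985  # hit
  → r_5 = 3.1985
beam 6: φ=90°, α=75°
  direction (0.2588, 0.9659); cell (4,4); t to first gridline: x 2.9751, y 0.3623 (then +3.8637 / +1.0353)
    (4,5) via y @ 0.3623
    (4,6) via y @ 1.3976
    (4,7) via y @ 2.4329  # hit
  → r_6 = 2.4329
beam 7: φ=135°, α=120°
  direction (-0.5000, 0.8660); cell (4,4); t to first gridline: x 0.4600, y 0.4041 (then +2.0000 / +1.1547)
    (4,5) via y @ 0.4041
    (3,5) via x @ 0.4600
    (3,6) via y @ 1.5588
    (2,6) via x @ 2.4600
    (2,7) via y @ 2.7135  # hit
  → r_7 = 2.7135

ranges = [3.7297, 3.7788, 4.2147, 0.7972, 3.1985, 2.4329, 2.7135]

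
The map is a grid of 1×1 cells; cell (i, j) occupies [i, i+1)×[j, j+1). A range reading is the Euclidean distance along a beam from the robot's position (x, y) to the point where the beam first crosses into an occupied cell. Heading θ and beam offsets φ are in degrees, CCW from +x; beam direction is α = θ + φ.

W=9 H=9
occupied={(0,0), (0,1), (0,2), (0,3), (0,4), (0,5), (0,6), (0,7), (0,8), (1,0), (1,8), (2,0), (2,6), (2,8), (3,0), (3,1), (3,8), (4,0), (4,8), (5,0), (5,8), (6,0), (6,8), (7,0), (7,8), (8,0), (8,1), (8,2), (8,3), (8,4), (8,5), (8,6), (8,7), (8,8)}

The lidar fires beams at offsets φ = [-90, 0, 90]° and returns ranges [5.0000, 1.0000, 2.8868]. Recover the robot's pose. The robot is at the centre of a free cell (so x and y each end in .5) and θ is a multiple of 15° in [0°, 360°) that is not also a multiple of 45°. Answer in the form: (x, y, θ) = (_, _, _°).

Enumerate (i+0.5, j+0.5, θ) over the 47 free cells and 16 admissible headings. For each, cast all 3 beams and compare to the given ranges.
  (7.5, 7.5, 345°): beam 1 = 6.7293 ≠ 5.0000 ✗
  (1.5, 3.5, 300°): beam 1 = 0.5774 ≠ 5.0000 ✗
  (4.5, 2.5, 60°): beam 1 = 3.0000 ≠ 5.0000 ✗
  (6.5, 3.5, 75°): beam 1 = 1.5529 ≠ 5.0000 ✗
  …
  (3.5, 5.5, 120°): r_1=5.0000, r_2=1.0000, r_3=2.8868 — all match ✓
Unique over the lattice → pose = (3.5, 5.5, 120°).

(x, y, θ) = (3.5, 5.5, 120°)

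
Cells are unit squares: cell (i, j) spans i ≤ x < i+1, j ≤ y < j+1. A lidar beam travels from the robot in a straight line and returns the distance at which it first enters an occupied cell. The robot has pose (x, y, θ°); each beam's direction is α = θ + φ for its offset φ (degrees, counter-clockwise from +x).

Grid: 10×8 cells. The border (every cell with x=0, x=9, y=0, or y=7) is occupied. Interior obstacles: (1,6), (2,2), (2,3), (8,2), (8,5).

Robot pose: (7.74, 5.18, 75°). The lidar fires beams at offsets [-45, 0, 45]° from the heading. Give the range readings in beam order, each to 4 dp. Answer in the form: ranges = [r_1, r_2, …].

beam 1: φ=-45°, α=30°
  cosα=0.8660 sinα=0.5000 | (7,5) | tMaxX 0.3002 tMaxY 1.6400 | tΔX 1.1547 tΔY 2.0000
    t=0.3002 [x] (8,5) — stop
  → r_1 = 0.3002
beam 2: φ=0°, α=75°
  cosα=0.2588 sinα=0.9659 | (7,5) | tMaxX 1.0046 tMaxY 0.8489 | tΔX 3.8637 tΔY 1.0353
    t=0.8489 [y] (7,6)
    t=1.0046 [x] (8,6)
    t=1.8842 [y] (8,7) — stop
  → r_2 = 1.8842
beam 3: φ=45°, α=120°
  cosα=-0.5000 sinα=0.8660 | (7,5) | tMaxX 1.4800 tMaxY 0.9469 | tΔX 2.0000 tΔY 1.1547
    t=0.9469 [y] (7,6)
    t=1.4800 [x] (6,6)
    t=2.1016 [y] (6,7) — stop
  → r_3 = 2.1016

ranges = [0.3002, 1.8842, 2.1016]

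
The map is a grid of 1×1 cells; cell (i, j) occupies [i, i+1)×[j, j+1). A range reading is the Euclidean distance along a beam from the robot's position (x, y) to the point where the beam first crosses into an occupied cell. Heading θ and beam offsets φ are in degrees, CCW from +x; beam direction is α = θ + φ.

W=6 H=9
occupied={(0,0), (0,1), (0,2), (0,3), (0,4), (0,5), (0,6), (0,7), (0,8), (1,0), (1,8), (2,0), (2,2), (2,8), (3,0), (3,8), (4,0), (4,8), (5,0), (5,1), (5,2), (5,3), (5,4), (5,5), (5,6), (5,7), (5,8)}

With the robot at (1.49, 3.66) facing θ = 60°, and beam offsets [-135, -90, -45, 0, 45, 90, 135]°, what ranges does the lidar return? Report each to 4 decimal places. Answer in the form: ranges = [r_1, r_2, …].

beam 1: φ=-135°, α=285°
  cosα=0.2588 sinα=-0.9659 | (1,3) | tMaxX 1.9705 tMaxY 0.6833 | tΔX 3.8637 tΔY 1.0353
    t=0.6833 [y] (1,2)
    t=1.7186 [y] (1,1)
    t=1.9705 [x] (2,1)
    t=2.7538 [y] (2,0) — stop
  → r_1 = 2.7538
beam 2: φ=-90°, α=330°
  cosα=0.8660 sinα=-0.5000 | (1,3) | tMaxX 0.5889 tMaxY 1.3200 | tΔX 1.1547 tΔY 2.0000
    t=0.5889 [x] (2,3)
    t=1.3200 [y] (2,2) — stop
  → r_2 = 1.3200
beam 3: φ=-45°, α=15°
  cosα=0.9659 sinα=0.2588 | (1,3) | tMaxX 0.5280 tMaxY 1.3137 | tΔX 1.0353 tΔY 3.8637
    t=0.5280 [x] (2,3)
    t=1.3137 [y] (2,4)
    t=1.5633 [x] (3,4)
    t=2.5985 [x] (4,4)
    t=3.6338 [x] (5,4) — stop
  → r_3 = 3.6338
beam 4: φ=0°, α=60°
  cosα=0.5000 sinα=0.8660 | (1,3) | tMaxX 1.0200 tMaxY 0.3926 | tΔX 2.0000 tΔY 1.1547
    t=0.3926 [y] (1,4)
    t=1.0200 [x] (2,4)
    t=1.5473 [y] (2,5)
    t=2.7020 [y] (2,6)
    t=3.0200 [x] (3,6)
    t=3.8567 [y] (3,7)
    t=5.0114 [y] (3,8) — stop
  → r_4 = 5.0114
beam 5: φ=45°, α=105°
  cosα=-0.2588 sinα=0.9659 | (1,3) | tMaxX 1.8932 tMaxY 0.3520 | tΔX 3.8637 tΔY 1.0353
    t=0.3520 [y] (1,4)
    t=1.3873 [y] (1,5)
    t=1.8932 [x] (0,5) — stop
  → r_5 = 1.8932
beam 6: φ=90°, α=150°
  cosα=-0.8660 sinα=0.5000 | (1,3) | tMaxX 0.5658 tMaxY 0.6800 | tΔX 1.1547 tΔY 2.0000
    t=0.5658 [x] (0,3) — stop
  → r_6 = 0.5658
beam 7: φ=135°, α=195°
  cosα=-0.9659 sinα=-0.2588 | (1,3) | tMaxX 0.5073 tMaxY 2.5500 | tΔX 1.0353 tΔY 3.8637
    t=0.5073 [x] (0,3) — stop
  → r_7 = 0.5073

ranges = [2.7538, 1.3200, 3.6338, 5.0114, 1.8932, 0.5658, 0.5073]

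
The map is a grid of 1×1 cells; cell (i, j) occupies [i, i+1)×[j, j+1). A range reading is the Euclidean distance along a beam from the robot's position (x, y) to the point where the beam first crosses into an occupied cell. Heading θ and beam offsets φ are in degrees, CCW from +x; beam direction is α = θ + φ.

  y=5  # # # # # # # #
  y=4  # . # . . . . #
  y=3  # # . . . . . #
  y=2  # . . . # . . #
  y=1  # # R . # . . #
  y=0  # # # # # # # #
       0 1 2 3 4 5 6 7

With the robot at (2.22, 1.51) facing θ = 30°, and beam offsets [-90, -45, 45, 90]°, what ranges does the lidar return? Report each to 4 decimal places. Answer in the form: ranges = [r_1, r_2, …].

beam 1: φ=-90°, α=300°
  direction (0.5000, -0.8660); cell (2,1); t to first gridline: x 1.5600, y 0.5889 (then +2.0000 / +1.1547)
    (2,0) via y @ 0.5889  # hit
  → r_1 = 0.5889
beam 2: φ=-45°, α=345°
  direction (0.9659, -0.2588); cell (2,1); t to first gridline: x 0.8075, y 1.9705 (then +1.0353 / +3.8637)
    (3,1) via x @ 0.8075
    (4,1) via x @ 1.8428  # hit
  → r_2 = 1.8428
beam 3: φ=45°, α=75°
  direction (0.2588, 0.9659); cell (2,1); t to first gridline: x 3.0137, y 0.5073 (then +3.8637 / +1.0353)
    (2,2) via y @ 0.5073
    (2,3) via y @ 1.5426
    (2,4) via y @ 2.5778  # hit
  → r_3 = 2.5778
beam 4: φ=90°, α=120°
  direction (-0.5000, 0.8660); cell (2,1); t to first gridline: x 0.4400, y 0.5658 (then +2.0000 / +1.1547)
    (1,1) via x @ 0.4400  # hit
  → r_4 = 0.4400

ranges = [0.5889, 1.8428, 2.5778, 0.4400]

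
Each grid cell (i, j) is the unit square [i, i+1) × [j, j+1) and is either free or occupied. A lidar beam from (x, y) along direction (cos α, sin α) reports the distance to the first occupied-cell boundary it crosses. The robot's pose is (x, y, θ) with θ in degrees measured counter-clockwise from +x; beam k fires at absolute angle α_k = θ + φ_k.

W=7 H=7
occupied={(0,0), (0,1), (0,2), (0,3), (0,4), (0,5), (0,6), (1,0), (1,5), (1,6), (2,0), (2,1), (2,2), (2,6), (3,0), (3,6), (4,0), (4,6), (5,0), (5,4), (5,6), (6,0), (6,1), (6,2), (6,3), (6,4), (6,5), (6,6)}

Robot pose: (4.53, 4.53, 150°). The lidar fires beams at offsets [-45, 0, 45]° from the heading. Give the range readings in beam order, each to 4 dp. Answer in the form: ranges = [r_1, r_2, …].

beam 1: φ=-45°, α=105°
  direction (-0.2588, 0.9659); cell (4,4); t to first gridline: x 2.0478, y 0.4866 (then +3.8637 / +1.0353)
    (4,5) via y @ 0.4866
    (4,6) via y @ 1.5219  # hit
  → r_1 = 1.5219
beam 2: φ=0°, α=150°
  direction (-0.8660, 0.5000); cell (4,4); t to first gridline: x 0.6120, y 0.9400 (then +1.1547 / +2.0000)
    (3,4) via x @ 0.6120
    (3,5) via y @ 0.9400
    (2,5) via x @ 1.7667
    (1,5) via x @ 2.9214  # hit
  → r_2 = 2.9214
beam 3: φ=45°, α=195°
  direction (-0.9659, -0.2588); cell (4,4); t to first gridline: x 0.5487, y 2.0478 (then +1.0353 / +3.8637)
    (3,4) via x @ 0.5487
    (2,4) via x @ 1.5840
    (2,3) via y @ 2.0478
    (1,3) via x @ 2.6192
    (0,3) via x @ 3.6545  # hit
  → r_3 = 3.6545

ranges = [1.5219, 2.9214, 3.6545]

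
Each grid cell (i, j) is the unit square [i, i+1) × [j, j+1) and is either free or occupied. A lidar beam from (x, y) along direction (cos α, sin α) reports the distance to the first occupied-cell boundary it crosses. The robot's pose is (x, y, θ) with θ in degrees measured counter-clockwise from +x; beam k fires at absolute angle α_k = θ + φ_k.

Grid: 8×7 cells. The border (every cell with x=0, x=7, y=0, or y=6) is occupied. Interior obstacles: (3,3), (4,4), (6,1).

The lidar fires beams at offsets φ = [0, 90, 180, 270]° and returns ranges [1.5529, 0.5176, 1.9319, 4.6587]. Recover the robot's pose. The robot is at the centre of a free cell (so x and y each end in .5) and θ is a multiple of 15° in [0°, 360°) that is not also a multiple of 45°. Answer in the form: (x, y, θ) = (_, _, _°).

Candidates: 27 free-cell centres × 16 headings = 432 poses. Raycast each; keep the one whose scan matches to 4 dp.
  (1.5, 1.5, 15°): beam 1 = 5.6940 ≠ 1.5529 ✗
  (5.5, 2.5, 285°): beam 2 = 1.5529 ≠ 0.5176 ✗
  (3.5, 2.5, 165°): beam 1 = 2.5882 ≠ 1.5529 ✗
  (6.5, 4.5, 300°): beam 1 = 1.0000 ≠ 1.5529 ✗
  …
  (5.5, 5.5, 345°): r_1=1.5529, r_2=0.5176, r_3=1.9319, r_4=4.6587 — all match ✓
Unique over the lattice → pose = (5.5, 5.5, 345°).

(x, y, θ) = (5.5, 5.5, 345°)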